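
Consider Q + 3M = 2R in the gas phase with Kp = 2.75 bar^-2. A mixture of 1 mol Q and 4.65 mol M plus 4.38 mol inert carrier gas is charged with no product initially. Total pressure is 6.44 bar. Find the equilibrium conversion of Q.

X = 0.831

Take 1 mol Q as basis and let X be its fractional conversion, so ξ = X.
Moles: n_Q = 1 − X; n_M = 4.65 − 3X; n_R = 2X; n_I = 4.38 (inert).
Total moles n_T = 10 − 2X.
Mole fractions y_i = n_i/n_T; Kp = p_R^2 / (p_Q p_M^3) with p_i = y_i·P.
Substituting and setting equal to 2.75 bar^-2 gives a polynomial in X; the root in (0,1) is X = 0.831.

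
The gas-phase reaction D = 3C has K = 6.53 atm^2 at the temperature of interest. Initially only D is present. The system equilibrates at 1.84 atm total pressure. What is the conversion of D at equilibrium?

Take 1 mol D as basis and let X be its fractional conversion, so ξ = X.
Moles: n_D = 1 − X; n_C = 3X.
Summing: n_T = 1 + 2X.
y_i = n_i/n_T, p_i = y_i·P. K = p_C^3 / (p_D).
Substituting and setting equal to 6.53 atm^2 gives a polynomial in X; the root in (0,1) is X = 0.523.

X = 0.523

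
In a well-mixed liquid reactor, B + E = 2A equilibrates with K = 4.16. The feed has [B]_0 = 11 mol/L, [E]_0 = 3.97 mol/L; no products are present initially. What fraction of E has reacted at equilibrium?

Let X = conversion of E; extent ξ = 3.97·X mol/L.
Concentrations: [B] = 11 − 3.97X; [E] = 3.97 − 3.97X; [A] = 7.94X.
K = [A]^2 / ([B] [E]).
Solving K = 4.16 for X ∈ (0,1): X = 0.740.

X = 0.740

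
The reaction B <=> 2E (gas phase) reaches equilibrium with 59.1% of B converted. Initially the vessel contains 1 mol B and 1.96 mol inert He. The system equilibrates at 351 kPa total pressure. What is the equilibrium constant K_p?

Let X = conversion of B (basis 1 mol B); extent of reaction ξ = X.
Species balance: n_B = 1 − X; n_E = 2X; n_I = 1.96 (inert).
Total moles n_T = 2.96 + X.
At X = 0.591: n_B = 0.409, n_E = 1.18, n_T = 3.55.
p_i = (n_i/n_T)·P. K_p = p_E^2 / (p_B) = 338 kPa.

K_p = 338 kPa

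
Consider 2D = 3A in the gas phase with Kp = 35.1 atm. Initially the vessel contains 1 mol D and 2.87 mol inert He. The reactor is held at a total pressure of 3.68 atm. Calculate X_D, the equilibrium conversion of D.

X = 0.796

Basis: 1 mol D initially; let X = conversion of D. Extent ξ = 0.5X.
Moles: n_D = 1 − X; n_A = 1.5X; n_I = 2.87 (inert).
Summing: n_T = 3.87 + 0.5X.
With p_i = (n_i/n_T)P, Kp = p_A^3 / (p_D^2).
Equating to 35.1 atm and solving on 0 < X < 1: X = 0.796.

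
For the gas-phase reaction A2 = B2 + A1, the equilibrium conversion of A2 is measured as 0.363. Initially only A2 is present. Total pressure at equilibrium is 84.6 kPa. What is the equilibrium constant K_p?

K_p = 12.8 kPa

Basis: 1 mol A2 initially; let X = conversion of A2. Extent ξ = X.
Species balance: n_A2 = 1 − X; n_B2 = X; n_A1 = X.
Total moles n_T = 1 + X.
At X = 0.363: n_A2 = 0.637, n_B2 = 0.363, n_A1 = 0.363, n_T = 1.36.
p_i = (n_i/n_T)·P. K_p = p_B2 p_A1 / (p_A2) = 12.8 kPa.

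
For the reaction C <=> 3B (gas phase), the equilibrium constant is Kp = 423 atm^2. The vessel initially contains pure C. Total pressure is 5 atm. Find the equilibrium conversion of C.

X = 0.862

Take 1 mol C as basis and let X be its fractional conversion, so ξ = X.
At extent ξ: n_C = 1 − X; n_B = 3X.
n_T = Σnᵢ = 1 + 2X.
Mole fractions y_i = n_i/n_T; Kp = p_B^3 / (p_C) with p_i = y_i·P.
Setting this equal to 423 atm^2 and taking the physical root (0 < X < 1) gives X = 0.862.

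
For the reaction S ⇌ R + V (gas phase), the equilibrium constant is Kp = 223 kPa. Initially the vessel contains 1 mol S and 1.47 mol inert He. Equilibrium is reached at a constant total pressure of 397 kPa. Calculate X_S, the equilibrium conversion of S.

X = 0.715

Let X = conversion of S (basis 1 mol S); extent of reaction ξ = X.
Mole table: n_S = 1 − X; n_R = X; n_V = X; n_I = 1.47 (inert).
n_T = Σnᵢ = 2.47 + X.
With p_i = (n_i/n_T)P, Kp = p_R p_V / (p_S).
This yields a degree-2 equation in X; solving on (0,1), X = 0.715.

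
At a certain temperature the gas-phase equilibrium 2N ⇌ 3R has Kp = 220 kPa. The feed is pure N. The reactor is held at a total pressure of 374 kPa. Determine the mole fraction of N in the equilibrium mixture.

y_N = 0.484

Take 1 mol N as basis and let X be its fractional conversion, so ξ = 0.5X.
Species balance: n_N = 1 − X; n_R = 1.5X.
n_T = Σnᵢ = 1 + 0.5X.
y_i = n_i/n_T, p_i = y_i·P. Kp = p_R^3 / (p_N^2).
Equating to 220 kPa and solving on 0 < X < 1: X = 0.416.
Then n_N = 0.584, n_T = 1.21, so y_N = 0.484.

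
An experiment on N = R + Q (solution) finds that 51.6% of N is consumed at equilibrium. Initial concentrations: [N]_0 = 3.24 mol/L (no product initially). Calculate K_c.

K_c = 1.78 mol/L

Let X = conversion of N.
Concentrations: [N] = 3.24 − 3.24X; [R] = 3.24X; [Q] = 3.24X.
At X = 0.516: [N] = 1.57, [R] = 1.67, [Q] = 1.67.
K_c = [R] [Q] / ([N]) = 1.78 mol/L.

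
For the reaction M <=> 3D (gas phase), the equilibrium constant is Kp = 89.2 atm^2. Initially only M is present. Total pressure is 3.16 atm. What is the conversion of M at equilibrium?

Basis: 1 mol M initially; let X = conversion of M. Extent ξ = X.
At extent ξ: n_M = 1 − X; n_D = 3X.
Total moles n_T = 1 + 2X.
y_i = n_i/n_T, p_i = y_i·P. Kp = p_D^3 / (p_M).
This yields a degree-3 equation in X; solving on (0,1), X = 0.781.

X = 0.781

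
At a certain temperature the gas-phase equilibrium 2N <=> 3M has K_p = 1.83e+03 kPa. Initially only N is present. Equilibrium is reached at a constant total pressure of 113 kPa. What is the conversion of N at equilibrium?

Basis: 1 mol N initially; let X = conversion of N. Extent ξ = 0.5X.
Moles: n_N = 1 − X; n_M = 1.5X.
n_T = Σnᵢ = 1 + 0.5X.
Mole fractions y_i = n_i/n_T; K_p = p_M^3 / (p_N^2) with p_i = y_i·P.
This yields a degree-3 equation in X; solving on (0,1), X = 0.748.

X = 0.748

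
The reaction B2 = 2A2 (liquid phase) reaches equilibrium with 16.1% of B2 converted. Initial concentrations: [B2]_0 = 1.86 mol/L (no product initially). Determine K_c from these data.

Let X = conversion of B2.
Concentrations: [B2] = 1.86 − 1.86X; [A2] = 3.72X.
At X = 0.161: [B2] = 1.56, [A2] = 0.599.
K_c = [A2]^2 / ([B2]) = 0.23 mol/L.

K_c = 0.23 mol/L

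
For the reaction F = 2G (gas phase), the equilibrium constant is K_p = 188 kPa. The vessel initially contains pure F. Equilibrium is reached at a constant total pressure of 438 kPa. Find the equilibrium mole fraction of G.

Basis: 1 mol F initially; let X = conversion of F. Extent ξ = X.
Species balance: n_F = 1 − X; n_G = 2X.
n_T = Σnᵢ = 1 + X.
Mole fractions y_i = n_i/n_T; K_p = p_G^2 / (p_F) with p_i = y_i·P.
Substituting and setting equal to 188 kPa gives a polynomial in X; the root in (0,1) is X = 0.311.
Then n_G = 0.623, n_T = 1.31, so y_G = 0.475.

y_G = 0.475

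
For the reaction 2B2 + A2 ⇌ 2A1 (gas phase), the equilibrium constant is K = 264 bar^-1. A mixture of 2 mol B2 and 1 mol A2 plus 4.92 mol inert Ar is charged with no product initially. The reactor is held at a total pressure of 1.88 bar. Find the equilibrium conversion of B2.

X = 0.792

Take 2 mol B2 as basis and let X be its fractional conversion, so ξ = X.
Species balance: n_B2 = 2 − 2X; n_A2 = 1 − X; n_A1 = 2X; n_I = 4.92 (inert).
Total moles n_T = 7.92 − X.
Mole fractions y_i = n_i/n_T; K = p_A1^2 / (p_B2^2 p_A2) with p_i = y_i·P.
Substituting and setting equal to 264 bar^-1 gives a polynomial in X; the root in (0,1) is X = 0.792.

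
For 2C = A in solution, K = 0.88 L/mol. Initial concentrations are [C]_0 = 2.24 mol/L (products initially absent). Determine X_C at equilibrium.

X = 0.607

Let X = conversion of C; extent ξ = 2.24X/2 mol/L.
Concentrations: [C] = 2.24 − 2.24X; [A] = 1.12X.
K = [A] / ([C]^2).
Solving K = 0.88 for X ∈ (0,1): X = 0.607.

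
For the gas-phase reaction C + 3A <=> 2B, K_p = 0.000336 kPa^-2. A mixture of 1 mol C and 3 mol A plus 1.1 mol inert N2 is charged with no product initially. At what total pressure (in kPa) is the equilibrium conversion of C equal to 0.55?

Take 1 mol C as basis and let X be its fractional conversion, so ξ = X.
Mole table: n_C = 1 − X; n_A = 3 − 3X; n_B = 2X; n_I = 1.1 (inert).
Total moles n_T = 5.1 − 2X.
K_p = p_B^2 / (p_C p_A^3) with p_i = (n_i/n_T)·P.
At X = 0.55: the mole-fraction product g(X) = Π y_i^ν_i = 17.49. Since K_p = g(X)·P^{-2}, P = (g/K_p)^(1/2) = (17.49/0.000336)^(1/2) = 228 kPa.

P = 228 kPa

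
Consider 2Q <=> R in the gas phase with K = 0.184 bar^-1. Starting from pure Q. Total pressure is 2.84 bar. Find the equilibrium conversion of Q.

Basis: 1 mol Q initially; let X = conversion of Q. Extent ξ = 0.5X.
At extent ξ: n_Q = 1 − X; n_R = 0.5X.
Summing: n_T = 1 − 0.5X.
Mole fractions y_i = n_i/n_T; K = p_R / (p_Q^2) with p_i = y_i·P.
This yields a degree-2 equation in X; solving on (0,1), X = 0.431.

X = 0.431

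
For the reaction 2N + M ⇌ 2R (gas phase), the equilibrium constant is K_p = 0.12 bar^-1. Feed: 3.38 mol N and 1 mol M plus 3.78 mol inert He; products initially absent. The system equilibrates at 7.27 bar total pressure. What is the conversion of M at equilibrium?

Basis: 1 mol M initially; let X = conversion of M. Extent ξ = X.
Mole table: n_N = 3.38 − 2X; n_M = 1 − X; n_R = 2X; n_I = 3.78 (inert).
Total moles n_T = 8.16 − X.
With p_i = (n_i/n_T)P, K_p = p_R^2 / (p_N^2 p_M).
Equating to 0.12 bar^-1 and solving on 0 < X < 1: X = 0.357.

X = 0.357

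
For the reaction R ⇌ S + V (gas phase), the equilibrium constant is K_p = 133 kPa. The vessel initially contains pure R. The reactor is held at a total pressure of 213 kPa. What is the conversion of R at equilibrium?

X = 0.620

Let X = conversion of R (basis 1 mol R); extent of reaction ξ = X.
Species balance: n_R = 1 − X; n_S = X; n_V = X.
Summing: n_T = 1 + X.
Mole fractions y_i = n_i/n_T; K_p = p_S p_V / (p_R) with p_i = y_i·P.
Equating to 133 kPa and solving on 0 < X < 1: X = 0.620.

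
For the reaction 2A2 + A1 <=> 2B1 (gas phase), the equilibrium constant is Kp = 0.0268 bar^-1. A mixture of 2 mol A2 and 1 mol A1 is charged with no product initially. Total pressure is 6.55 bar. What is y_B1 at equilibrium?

y_B1 = 0.131

Take 2 mol A2 as basis and let X be its fractional conversion, so ξ = X.
At extent ξ: n_A2 = 2 − 2X; n_A1 = 1 − X; n_B1 = 2X.
Total moles n_T = 3 − X.
y_i = n_i/n_T, p_i = y_i·P. Kp = p_B1^2 / (p_A2^2 p_A1).
Setting this equal to 0.0268 bar^-1 and taking the physical root (0 < X < 1) gives X = 0.184.
Then n_B1 = 0.368, n_T = 2.82, so y_B1 = 0.131.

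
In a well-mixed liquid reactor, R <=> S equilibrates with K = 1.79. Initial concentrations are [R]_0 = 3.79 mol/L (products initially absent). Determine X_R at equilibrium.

Let X = conversion of R; extent ξ = 3.79·X mol/L.
Concentrations: [R] = 3.79 − 3.79X; [S] = 3.79X.
K = [S] / ([R]).
Solving K = 1.79 for X ∈ (0,1): X = 0.642.

X = 0.642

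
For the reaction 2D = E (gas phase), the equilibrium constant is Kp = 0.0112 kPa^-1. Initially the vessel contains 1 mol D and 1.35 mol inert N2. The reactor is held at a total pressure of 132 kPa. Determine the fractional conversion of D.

Basis: 1 mol D initially; let X = conversion of D. Extent ξ = 0.5X.
Mole table: n_D = 1 − X; n_E = 0.5X; n_I = 1.35 (inert).
Total moles n_T = 2.35 − 0.5X.
Mole fractions y_i = n_i/n_T; Kp = p_E / (p_D^2) with p_i = y_i·P.
This yields a degree-2 equation in X; solving on (0,1), X = 0.438.

X = 0.438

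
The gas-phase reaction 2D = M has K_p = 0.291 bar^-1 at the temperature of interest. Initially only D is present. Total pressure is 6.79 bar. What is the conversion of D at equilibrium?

Let X = conversion of D (basis 1 mol D); extent of reaction ξ = 0.5X.
Moles: n_D = 1 − X; n_M = 0.5X.
n_T = Σnᵢ = 1 − 0.5X.
With p_i = (n_i/n_T)P, K_p = p_M / (p_D^2).
Setting this equal to 0.291 bar^-1 and taking the physical root (0 < X < 1) gives X = 0.665.

X = 0.665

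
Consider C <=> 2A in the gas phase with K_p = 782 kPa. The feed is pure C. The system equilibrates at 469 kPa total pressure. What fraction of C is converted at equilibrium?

X = 0.542

Let X = conversion of C (basis 1 mol C); extent of reaction ξ = X.
Mole table: n_C = 1 − X; n_A = 2X.
Total moles n_T = 1 + X.
With p_i = (n_i/n_T)P, K_p = p_A^2 / (p_C).
Substituting and setting equal to 782 kPa gives a polynomial in X; the root in (0,1) is X = 0.542.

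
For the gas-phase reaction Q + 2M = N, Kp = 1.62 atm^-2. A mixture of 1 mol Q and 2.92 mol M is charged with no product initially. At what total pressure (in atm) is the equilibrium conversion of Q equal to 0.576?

Basis: 1 mol Q initially; let X = conversion of Q. Extent ξ = X.
Mole table: n_Q = 1 − X; n_M = 2.92 − 2X; n_N = X.
n_T = Σnᵢ = 3.92 − 2X.
Kp = p_N / (p_Q p_M^2) with p_i = (n_i/n_T)·P.
At X = 0.576: the mole-fraction product g(X) = Π y_i^ν_i = 3.33. Since Kp = g(X)·P^{-2}, P = (g/Kp)^(1/2) = (3.33/1.62)^(1/2) = 1.43 atm.

P = 1.43 atm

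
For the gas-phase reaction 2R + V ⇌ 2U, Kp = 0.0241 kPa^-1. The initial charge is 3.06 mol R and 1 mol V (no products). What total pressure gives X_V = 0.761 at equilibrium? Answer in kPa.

P = 561 kPa

Basis: 1 mol V initially; let X = conversion of V. Extent ξ = X.
Moles: n_R = 3.06 − 2X; n_V = 1 − X; n_U = 2X.
Summing: n_T = 4.06 − X.
Kp = p_U^2 / (p_R^2 p_V) with p_i = (n_i/n_T)·P.
At X = 0.761: the mole-fraction product g(X) = Π y_i^ν_i = 13.52. Since Kp = g(X)·P^{-1}, P = (g/Kp)^(1/1) = (13.52/0.0241)^(1/1) = 561 kPa.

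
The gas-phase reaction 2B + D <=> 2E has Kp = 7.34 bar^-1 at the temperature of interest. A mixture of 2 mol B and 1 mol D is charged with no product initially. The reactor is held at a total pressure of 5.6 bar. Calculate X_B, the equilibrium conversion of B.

X = 0.699

Basis: 2 mol B initially; let X = conversion of B. Extent ξ = X.
At extent ξ: n_B = 2 − 2X; n_D = 1 − X; n_E = 2X.
Summing: n_T = 3 − X.
y_i = n_i/n_T, p_i = y_i·P. Kp = p_E^2 / (p_B^2 p_D).
This yields a degree-3 equation in X; solving on (0,1), X = 0.699.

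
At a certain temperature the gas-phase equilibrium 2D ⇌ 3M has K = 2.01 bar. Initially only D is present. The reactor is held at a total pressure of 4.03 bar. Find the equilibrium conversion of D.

X = 0.400

Let X = conversion of D (basis 1 mol D); extent of reaction ξ = 0.5X.
At extent ξ: n_D = 1 − X; n_M = 1.5X.
n_T = Σnᵢ = 1 + 0.5X.
With p_i = (n_i/n_T)P, K = p_M^3 / (p_D^2).
Setting this equal to 2.01 bar and taking the physical root (0 < X < 1) gives X = 0.400.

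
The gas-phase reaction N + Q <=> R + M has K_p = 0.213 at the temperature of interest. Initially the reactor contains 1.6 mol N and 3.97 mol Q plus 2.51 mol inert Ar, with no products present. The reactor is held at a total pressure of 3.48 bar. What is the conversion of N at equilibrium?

X = 0.474

Let X = conversion of N (basis 1.6 mol N); extent of reaction ξ = 1.6X.
Species balance: n_N = 1.6 − 1.6X; n_Q = 3.97 − 1.6X; n_R = 1.6X; n_M = 1.6X; n_I = 2.51 (inert).
Since Δν = 0, n_T = 8.08 throughout.
y_i = n_i/n_T, p_i = y_i·P. K_p = p_R p_M / (p_N p_Q).
Setting this equal to 0.213 and taking the physical root (0 < X < 1) gives X = 0.474.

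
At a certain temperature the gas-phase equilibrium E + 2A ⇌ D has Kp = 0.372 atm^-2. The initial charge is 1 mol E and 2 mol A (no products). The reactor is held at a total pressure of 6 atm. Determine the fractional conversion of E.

Let X = conversion of E (basis 1 mol E); extent of reaction ξ = X.
Moles: n_E = 1 − X; n_A = 2 − 2X; n_D = X.
n_T = Σnᵢ = 3 − 2X.
y_i = n_i/n_T, p_i = y_i·P. Kp = p_D / (p_E p_A^2).
Equating to 0.372 atm^-2 and solving on 0 < X < 1: X = 0.675.

X = 0.675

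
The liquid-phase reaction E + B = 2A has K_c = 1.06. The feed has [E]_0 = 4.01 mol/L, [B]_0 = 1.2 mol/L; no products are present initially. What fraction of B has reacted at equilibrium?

X = 0.565

Let X = conversion of B; extent ξ = 1.2·X mol/L.
Concentrations: [E] = 4.01 − 1.2X; [B] = 1.2 − 1.2X; [A] = 2.4X.
K_c = [A]^2 / ([E] [B]).
This equals 1.06 at X = 0.565 (the root in 0 < X < 1).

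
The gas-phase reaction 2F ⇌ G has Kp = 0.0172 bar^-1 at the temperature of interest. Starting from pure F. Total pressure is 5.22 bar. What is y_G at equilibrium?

Take 1 mol F as basis and let X be its fractional conversion, so ξ = 0.5X.
Moles: n_F = 1 − X; n_G = 0.5X.
Summing: n_T = 1 − 0.5X.
Mole fractions y_i = n_i/n_T; Kp = p_G / (p_F^2) with p_i = y_i·P.
Setting this equal to 0.0172 bar^-1 and taking the physical root (0 < X < 1) gives X = 0.142.
Then n_G = 0.0711, n_T = 0.929, so y_G = 0.077.

y_G = 0.077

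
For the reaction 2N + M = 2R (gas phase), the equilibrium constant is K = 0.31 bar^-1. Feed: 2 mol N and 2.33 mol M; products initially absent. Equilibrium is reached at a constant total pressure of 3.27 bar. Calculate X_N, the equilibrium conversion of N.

X = 0.413

Basis: 2 mol N initially; let X = conversion of N. Extent ξ = X.
At extent ξ: n_N = 2 − 2X; n_M = 2.33 − X; n_R = 2X.
Summing: n_T = 4.33 − X.
With p_i = (n_i/n_T)P, K = p_R^2 / (p_N^2 p_M).
Setting this equal to 0.31 bar^-1 and taking the physical root (0 < X < 1) gives X = 0.413.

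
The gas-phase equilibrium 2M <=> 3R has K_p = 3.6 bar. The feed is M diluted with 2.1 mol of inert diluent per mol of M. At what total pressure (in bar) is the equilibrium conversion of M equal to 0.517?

P = 6.05 bar

Let X = conversion of M (basis 1 mol M); extent of reaction ξ = 0.5X.
Species balance: n_M = 1 − X; n_R = 1.5X; n_I = 2.1 (inert).
n_T = Σnᵢ = 3.1 + 0.5X.
K_p = p_R^3 / (p_M^2) with p_i = (n_i/n_T)·P.
At X = 0.517: the mole-fraction product g(X) = Π y_i^ν_i = 0.5953. Since K_p = g(X)·P^{1}, P = (K_p/g)^(1/1) = (3.6/0.5953)^(1/1) = 6.05 bar.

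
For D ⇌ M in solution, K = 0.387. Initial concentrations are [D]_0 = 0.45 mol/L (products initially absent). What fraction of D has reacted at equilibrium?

X = 0.279

Let X = conversion of D; extent ξ = 0.45·X mol/L.
Concentrations: [D] = 0.45 − 0.45X; [M] = 0.45X.
K = [M] / ([D]).
Solving K = 0.387 for X ∈ (0,1): X = 0.279.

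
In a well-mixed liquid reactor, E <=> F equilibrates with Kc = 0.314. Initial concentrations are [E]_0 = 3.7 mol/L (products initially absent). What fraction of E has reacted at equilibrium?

Let X = conversion of E; extent ξ = 3.7·X mol/L.
Concentrations: [E] = 3.7 − 3.7X; [F] = 3.7X.
Kc = [F] / ([E]).
Solving Kc = 0.314 for X ∈ (0,1): X = 0.239.

X = 0.239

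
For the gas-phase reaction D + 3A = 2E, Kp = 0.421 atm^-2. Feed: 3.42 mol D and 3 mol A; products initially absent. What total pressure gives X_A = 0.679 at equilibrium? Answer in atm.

Basis: 3 mol A initially; let X = conversion of A. Extent ξ = X.
Species balance: n_D = 3.42 − X; n_A = 3 − 3X; n_E = 2X.
Total moles n_T = 6.42 − 2X.
Kp = p_E^2 / (p_D p_A^3) with p_i = (n_i/n_T)·P.
At X = 0.679: the mole-fraction product g(X) = Π y_i^ν_i = 19.3. Since Kp = g(X)·P^{-2}, P = (g/Kp)^(1/2) = (19.3/0.421)^(1/2) = 6.77 atm.

P = 6.77 atm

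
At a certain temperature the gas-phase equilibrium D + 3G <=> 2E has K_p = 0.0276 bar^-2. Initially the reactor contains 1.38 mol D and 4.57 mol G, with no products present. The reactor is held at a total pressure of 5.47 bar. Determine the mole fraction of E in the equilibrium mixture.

Let X = conversion of D (basis 1.38 mol D); extent of reaction ξ = 1.38X.
At extent ξ: n_D = 1.38 − 1.38X; n_G = 4.57 − 4.14X; n_E = 2.76X.
Summing: n_T = 5.95 − 2.76X.
Mole fractions y_i = n_i/n_T; K_p = p_E^2 / (p_D p_G^3) with p_i = y_i·P.
Equating to 0.0276 bar^-2 and solving on 0 < X < 1: X = 0.347.
Then n_E = 0.958, n_T = 4.99, so y_E = 0.192.

y_E = 0.192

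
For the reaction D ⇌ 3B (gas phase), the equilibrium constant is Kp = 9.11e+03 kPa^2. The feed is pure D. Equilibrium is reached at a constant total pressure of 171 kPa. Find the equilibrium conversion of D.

Take 1 mol D as basis and let X be its fractional conversion, so ξ = X.
Species balance: n_D = 1 − X; n_B = 3X.
n_T = Σnᵢ = 1 + 2X.
y_i = n_i/n_T, p_i = y_i·P. Kp = p_B^3 / (p_D).
Substituting and setting equal to 9.11e+03 kPa^2 gives a polynomial in X; the root in (0,1) is X = 0.272.

X = 0.272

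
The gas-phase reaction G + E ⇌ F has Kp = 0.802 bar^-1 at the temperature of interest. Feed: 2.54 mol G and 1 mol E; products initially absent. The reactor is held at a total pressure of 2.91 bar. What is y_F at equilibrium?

y_F = 0.207

Let X = conversion of E (basis 1 mol E); extent of reaction ξ = X.
Species balance: n_G = 2.54 − X; n_E = 1 − X; n_F = X.
Summing: n_T = 3.54 − X.
Mole fractions y_i = n_i/n_T; Kp = p_F / (p_G p_E) with p_i = y_i·P.
Setting this equal to 0.802 bar^-1 and taking the physical root (0 < X < 1) gives X = 0.606.
Then n_F = 0.606, n_T = 2.93, so y_F = 0.207.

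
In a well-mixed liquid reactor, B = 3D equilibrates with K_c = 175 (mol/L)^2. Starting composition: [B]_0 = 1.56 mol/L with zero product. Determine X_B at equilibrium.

Let X = conversion of B; extent ξ = 1.56·X mol/L.
Concentrations: [B] = 1.56 − 1.56X; [D] = 4.68X.
K_c = [D]^3 / ([B]).
Setting equal to 175 and solving for X on (0,1) gives X = 0.804.

X = 0.804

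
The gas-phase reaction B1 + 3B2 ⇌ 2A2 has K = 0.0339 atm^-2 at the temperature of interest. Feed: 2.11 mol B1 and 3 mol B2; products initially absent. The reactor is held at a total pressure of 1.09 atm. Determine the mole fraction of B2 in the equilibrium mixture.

Take 3 mol B2 as basis and let X be its fractional conversion, so ξ = X.
Species balance: n_B1 = 2.11 − X; n_B2 = 3 − 3X; n_A2 = 2X.
n_T = Σnᵢ = 5.11 − 2X.
Mole fractions y_i = n_i/n_T; K = p_A2^2 / (p_B1 p_B2^3) with p_i = y_i·P.
Setting this equal to 0.0339 atm^-2 and taking the physical root (0 < X < 1) gives X = 0.124.
Then n_B2 = 2.63, n_T = 4.86, so y_B2 = 0.541.

y_B2 = 0.541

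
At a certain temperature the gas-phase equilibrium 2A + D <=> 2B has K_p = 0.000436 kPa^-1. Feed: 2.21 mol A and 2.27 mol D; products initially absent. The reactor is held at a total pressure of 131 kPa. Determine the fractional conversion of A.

X = 0.143

Let X = conversion of A (basis 2.21 mol A); extent of reaction ξ = 1.1X.
Species balance: n_A = 2.21 − 2.21X; n_D = 2.27 − 1.1X; n_B = 2.21X.
Summing: n_T = 4.48 − 1.1X.
Mole fractions y_i = n_i/n_T; K_p = p_B^2 / (p_A^2 p_D) with p_i = y_i·P.
Substituting and setting equal to 0.000436 kPa^-1 gives a polynomial in X; the root in (0,1) is X = 0.143.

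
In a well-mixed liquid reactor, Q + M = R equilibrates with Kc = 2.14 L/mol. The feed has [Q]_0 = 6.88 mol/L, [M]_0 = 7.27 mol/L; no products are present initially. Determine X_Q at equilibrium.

X = 0.794

Let X = conversion of Q; extent ξ = 6.88·X mol/L.
Concentrations: [Q] = 6.88 − 6.88X; [M] = 7.27 − 6.88X; [R] = 6.88X.
Kc = [R] / ([Q] [M]).
This equals 2.14 at X = 0.794 (the root in 0 < X < 1).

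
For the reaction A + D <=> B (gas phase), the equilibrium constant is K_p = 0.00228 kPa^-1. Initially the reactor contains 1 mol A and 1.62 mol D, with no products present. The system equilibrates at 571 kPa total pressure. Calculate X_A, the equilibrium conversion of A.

X = 0.416

Take 1 mol A as basis and let X be its fractional conversion, so ξ = X.
At extent ξ: n_A = 1 − X; n_D = 1.62 − X; n_B = X.
Summing: n_T = 2.62 − X.
y_i = n_i/n_T, p_i = y_i·P. K_p = p_B / (p_A p_D).
Setting this equal to 0.00228 kPa^-1 and taking the physical root (0 < X < 1) gives X = 0.416.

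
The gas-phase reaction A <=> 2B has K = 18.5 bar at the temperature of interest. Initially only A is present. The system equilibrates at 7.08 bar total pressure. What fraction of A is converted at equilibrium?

Take 1 mol A as basis and let X be its fractional conversion, so ξ = X.
At extent ξ: n_A = 1 − X; n_B = 2X.
n_T = Σnᵢ = 1 + X.
With p_i = (n_i/n_T)P, K = p_B^2 / (p_A).
Setting this equal to 18.5 bar and taking the physical root (0 < X < 1) gives X = 0.629.

X = 0.629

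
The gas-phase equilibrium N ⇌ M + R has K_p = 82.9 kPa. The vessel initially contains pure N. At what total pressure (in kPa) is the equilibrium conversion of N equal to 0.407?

Basis: 1 mol N initially; let X = conversion of N. Extent ξ = X.
Species balance: n_N = 1 − X; n_M = X; n_R = X.
Total moles n_T = 1 + X.
K_p = p_M p_R / (p_N) with p_i = (n_i/n_T)·P.
At X = 0.407: the mole-fraction product g(X) = Π y_i^ν_i = 0.1985. Since K_p = g(X)·P^{1}, P = (K_p/g)^(1/1) = (82.9/0.1985)^(1/1) = 418 kPa.

P = 418 kPa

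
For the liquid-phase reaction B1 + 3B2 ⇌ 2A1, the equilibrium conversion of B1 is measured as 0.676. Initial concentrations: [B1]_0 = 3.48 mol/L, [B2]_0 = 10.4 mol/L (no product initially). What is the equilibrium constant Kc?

Let X = conversion of B1.
Concentrations: [B1] = 3.48 − 3.48X; [B2] = 10.4 − 10.4X; [A1] = 6.96X.
At X = 0.676: [B1] = 1.13, [B2] = 3.34, [A1] = 4.7.
Kc = [A1]^2 / ([B1] [B2]^3) = 0.526 (mol/L)^-2.

Kc = 0.526 (mol/L)^-2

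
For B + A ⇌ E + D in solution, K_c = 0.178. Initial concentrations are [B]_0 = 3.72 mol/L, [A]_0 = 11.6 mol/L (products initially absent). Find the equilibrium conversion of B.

Let X = conversion of B; extent ξ = 3.72·X mol/L.
Concentrations: [B] = 3.72 − 3.72X; [A] = 11.6 − 3.72X; [E] = 3.72X; [D] = 3.72X.
K_c = [E] [D] / ([B] [A]).
Solving K_c = 0.178 for X ∈ (0,1): X = 0.489.

X = 0.489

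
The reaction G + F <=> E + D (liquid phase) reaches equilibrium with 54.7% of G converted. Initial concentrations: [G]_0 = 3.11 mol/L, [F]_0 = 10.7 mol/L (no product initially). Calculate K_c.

Let X = conversion of G.
Concentrations: [G] = 3.11 − 3.11X; [F] = 10.7 − 3.11X; [E] = 3.11X; [D] = 3.11X.
At X = 0.547: [G] = 1.41, [F] = 9, [E] = 1.7, [D] = 1.7.
K_c = [E] [D] / ([G] [F]) = 0.228.

K_c = 0.228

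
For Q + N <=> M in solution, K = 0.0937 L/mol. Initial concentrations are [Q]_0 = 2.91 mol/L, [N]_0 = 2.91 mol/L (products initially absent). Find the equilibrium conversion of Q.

X = 0.182

Let X = conversion of Q; extent ξ = 2.91·X mol/L.
Concentrations: [Q] = 2.91 − 2.91X; [N] = 2.91 − 2.91X; [M] = 2.91X.
K = [M] / ([Q] [N]).
Setting equal to 0.0937 and solving for X on (0,1) gives X = 0.182.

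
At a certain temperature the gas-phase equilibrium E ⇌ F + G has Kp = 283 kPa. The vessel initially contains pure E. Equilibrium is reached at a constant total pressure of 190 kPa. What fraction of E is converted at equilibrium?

Let X = conversion of E (basis 1 mol E); extent of reaction ξ = X.
Mole table: n_E = 1 − X; n_F = X; n_G = X.
n_T = Σnᵢ = 1 + X.
Mole fractions y_i = n_i/n_T; Kp = p_F p_G / (p_E) with p_i = y_i·P.
This yields a degree-2 equation in X; solving on (0,1), X = 0.774.

X = 0.774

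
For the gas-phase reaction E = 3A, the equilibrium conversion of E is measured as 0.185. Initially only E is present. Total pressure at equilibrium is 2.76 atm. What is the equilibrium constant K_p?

Basis: 1 mol E initially; let X = conversion of E. Extent ξ = X.
At extent ξ: n_E = 1 − X; n_A = 3X.
n_T = Σnᵢ = 1 + 2X.
At X = 0.185: n_E = 0.815, n_A = 0.555, n_T = 1.37.
p_i = (n_i/n_T)·P. K_p = p_A^3 / (p_E) = 0.851 atm^2.

K_p = 0.851 atm^2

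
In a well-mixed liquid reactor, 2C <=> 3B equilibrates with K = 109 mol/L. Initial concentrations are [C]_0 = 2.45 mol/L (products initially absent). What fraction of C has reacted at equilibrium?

X = 0.802

Let X = conversion of C; extent ξ = 2.45X/2 mol/L.
Concentrations: [C] = 2.45 − 2.45X; [B] = 3.68X.
K = [B]^3 / ([C]^2).
Equating to 109 mol/L: the physical root is X = 0.802.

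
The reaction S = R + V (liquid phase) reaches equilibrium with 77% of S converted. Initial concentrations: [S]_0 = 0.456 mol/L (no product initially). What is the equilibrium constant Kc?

Kc = 1.18 mol/L

Let X = conversion of S.
Concentrations: [S] = 0.456 − 0.456X; [R] = 0.456X; [V] = 0.456X.
At X = 0.77: [S] = 0.105, [R] = 0.351, [V] = 0.351.
Kc = [R] [V] / ([S]) = 1.18 mol/L.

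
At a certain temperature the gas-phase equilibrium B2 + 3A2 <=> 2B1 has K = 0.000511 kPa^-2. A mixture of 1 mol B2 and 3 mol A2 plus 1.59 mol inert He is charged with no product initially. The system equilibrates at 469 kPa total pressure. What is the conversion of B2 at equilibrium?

X = 0.677

Let X = conversion of B2 (basis 1 mol B2); extent of reaction ξ = X.
Moles: n_B2 = 1 − X; n_A2 = 3 − 3X; n_B1 = 2X; n_I = 1.59 (inert).
Summing: n_T = 5.59 − 2X.
y_i = n_i/n_T, p_i = y_i·P. K = p_B1^2 / (p_B2 p_A2^3).
Substituting and setting equal to 0.000511 kPa^-2 gives a polynomial in X; the root in (0,1) is X = 0.677.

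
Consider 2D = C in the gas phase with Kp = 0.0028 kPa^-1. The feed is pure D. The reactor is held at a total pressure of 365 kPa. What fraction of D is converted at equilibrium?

Basis: 1 mol D initially; let X = conversion of D. Extent ξ = 0.5X.
Moles: n_D = 1 − X; n_C = 0.5X.
n_T = Σnᵢ = 1 − 0.5X.
Mole fractions y_i = n_i/n_T; Kp = p_C / (p_D^2) with p_i = y_i·P.
Substituting and setting equal to 0.0028 kPa^-1 gives a polynomial in X; the root in (0,1) is X = 0.557.

X = 0.557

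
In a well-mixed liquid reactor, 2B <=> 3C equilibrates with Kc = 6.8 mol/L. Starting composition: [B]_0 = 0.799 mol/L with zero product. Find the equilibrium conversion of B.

Let X = conversion of B; extent ξ = 0.799X/2 mol/L.
Concentrations: [B] = 0.799 − 0.799X; [C] = 1.2X.
Kc = [C]^3 / ([B]^2).
This equals 6.8 at X = 0.661 (the root in 0 < X < 1).

X = 0.661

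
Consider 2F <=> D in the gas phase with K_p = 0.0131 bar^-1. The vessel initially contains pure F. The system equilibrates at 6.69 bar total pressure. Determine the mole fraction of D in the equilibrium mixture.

y_D = 0.075

Take 1 mol F as basis and let X be its fractional conversion, so ξ = 0.5X.
Mole table: n_F = 1 − X; n_D = 0.5X.
n_T = Σnᵢ = 1 − 0.5X.
y_i = n_i/n_T, p_i = y_i·P. K_p = p_D / (p_F^2).
Equating to 0.0131 bar^-1 and solving on 0 < X < 1: X = 0.140.
Then n_D = 0.0698, n_T = 0.93, so y_D = 0.075.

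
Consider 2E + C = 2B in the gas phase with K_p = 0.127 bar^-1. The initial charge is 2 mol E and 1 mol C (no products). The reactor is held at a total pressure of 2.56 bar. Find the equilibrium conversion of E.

Take 2 mol E as basis and let X be its fractional conversion, so ξ = X.
Species balance: n_E = 2 − 2X; n_C = 1 − X; n_B = 2X.
n_T = Σnᵢ = 3 − X.
y_i = n_i/n_T, p_i = y_i·P. K_p = p_B^2 / (p_E^2 p_C).
Setting this equal to 0.127 bar^-1 and taking the physical root (0 < X < 1) gives X = 0.231.

X = 0.231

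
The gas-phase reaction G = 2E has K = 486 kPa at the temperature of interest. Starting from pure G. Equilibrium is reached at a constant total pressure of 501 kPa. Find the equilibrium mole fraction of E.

y_E = 0.613

Let X = conversion of G (basis 1 mol G); extent of reaction ξ = X.
Species balance: n_G = 1 − X; n_E = 2X.
n_T = Σnᵢ = 1 + X.
With p_i = (n_i/n_T)P, K = p_E^2 / (p_G).
This yields a degree-2 equation in X; solving on (0,1), X = 0.442.
Then n_E = 0.884, n_T = 1.44, so y_E = 0.613.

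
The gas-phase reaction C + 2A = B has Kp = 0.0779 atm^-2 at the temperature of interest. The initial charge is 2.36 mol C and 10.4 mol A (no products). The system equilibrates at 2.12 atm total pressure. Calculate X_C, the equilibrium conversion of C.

Let X = conversion of C (basis 2.36 mol C); extent of reaction ξ = 2.36X.
Moles: n_C = 2.36 − 2.36X; n_A = 10.4 − 4.72X; n_B = 2.36X.
n_T = Σnᵢ = 12.8 − 4.72X.
y_i = n_i/n_T, p_i = y_i·P. Kp = p_B / (p_C p_A^2).
Substituting and setting equal to 0.0779 atm^-2 gives a polynomial in X; the root in (0,1) is X = 0.184.

X = 0.184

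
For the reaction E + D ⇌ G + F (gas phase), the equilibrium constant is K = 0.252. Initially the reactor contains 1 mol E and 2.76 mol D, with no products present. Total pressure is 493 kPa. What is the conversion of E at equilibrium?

Let X = conversion of E (basis 1 mol E); extent of reaction ξ = X.
At extent ξ: n_E = 1 − X; n_D = 2.76 − X; n_G = X; n_F = X.
n_T stays at 3.76 (no change in mole number).
y_i = n_i/n_T, p_i = y_i·P. K = p_G p_F / (p_E p_D).
Equating to 0.252 and solving on 0 < X < 1: X = 0.520.

X = 0.520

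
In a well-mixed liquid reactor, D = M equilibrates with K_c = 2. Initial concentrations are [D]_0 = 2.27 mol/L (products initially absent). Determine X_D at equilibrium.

Let X = conversion of D; extent ξ = 2.27·X mol/L.
Concentrations: [D] = 2.27 − 2.27X; [M] = 2.27X.
K_c = [M] / ([D]).
This equals 2 at X = 0.667 (the root in 0 < X < 1).

X = 0.667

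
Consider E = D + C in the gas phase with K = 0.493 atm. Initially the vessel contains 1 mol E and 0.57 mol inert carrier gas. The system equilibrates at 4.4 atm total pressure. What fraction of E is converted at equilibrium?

X = 0.370

Basis: 1 mol E initially; let X = conversion of E. Extent ξ = X.
Mole table: n_E = 1 − X; n_D = X; n_C = X; n_I = 0.57 (inert).
Summing: n_T = 1.57 + X.
With p_i = (n_i/n_T)P, K = p_D p_C / (p_E).
Setting this equal to 0.493 atm and taking the physical root (0 < X < 1) gives X = 0.370.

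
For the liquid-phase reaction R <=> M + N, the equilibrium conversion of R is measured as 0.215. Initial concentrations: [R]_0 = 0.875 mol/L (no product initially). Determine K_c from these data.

Let X = conversion of R.
Concentrations: [R] = 0.875 − 0.875X; [M] = 0.875X; [N] = 0.875X.
At X = 0.215: [R] = 0.687, [M] = 0.188, [N] = 0.188.
K_c = [M] [N] / ([R]) = 0.0515 mol/L.

K_c = 0.0515 mol/L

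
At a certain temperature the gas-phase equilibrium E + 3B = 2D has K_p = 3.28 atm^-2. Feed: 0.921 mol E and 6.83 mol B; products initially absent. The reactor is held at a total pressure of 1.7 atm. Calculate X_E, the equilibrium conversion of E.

X = 0.871

Basis: 0.921 mol E initially; let X = conversion of E. Extent ξ = 0.921X.
Species balance: n_E = 0.921 − 0.921X; n_B = 6.83 − 2.76X; n_D = 1.84X.
Total moles n_T = 7.75 − 1.84X.
With p_i = (n_i/n_T)P, K_p = p_D^2 / (p_E p_B^3).
Equating to 3.28 atm^-2 and solving on 0 < X < 1: X = 0.871.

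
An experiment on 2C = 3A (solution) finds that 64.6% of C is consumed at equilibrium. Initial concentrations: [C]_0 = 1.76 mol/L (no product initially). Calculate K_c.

K_c = 12.8 mol/L

Let X = conversion of C.
Concentrations: [C] = 1.76 − 1.76X; [A] = 2.64X.
At X = 0.646: [C] = 0.623, [A] = 1.71.
K_c = [A]^3 / ([C]^2) = 12.8 mol/L.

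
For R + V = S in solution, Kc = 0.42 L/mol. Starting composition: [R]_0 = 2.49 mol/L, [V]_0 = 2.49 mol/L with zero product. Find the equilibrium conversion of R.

Let X = conversion of R; extent ξ = 2.49·X mol/L.
Concentrations: [R] = 2.49 − 2.49X; [V] = 2.49 − 2.49X; [S] = 2.49X.
Kc = [S] / ([R] [V]).
Solving Kc = 0.42 for X ∈ (0,1): X = 0.390.

X = 0.390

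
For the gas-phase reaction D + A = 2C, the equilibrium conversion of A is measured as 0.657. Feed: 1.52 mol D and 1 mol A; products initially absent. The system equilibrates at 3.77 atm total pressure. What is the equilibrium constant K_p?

Let X = conversion of A (basis 1 mol A); extent of reaction ξ = X.
At extent ξ: n_D = 1.52 − X; n_A = 1 − X; n_C = 2X.
Total moles n_T = 2.52 (Δν = 0, constant).
At X = 0.657: n_D = 0.863, n_A = 0.343, n_C = 1.31, n_T = 2.52.
p_i = (n_i/n_T)·P. K_p = p_C^2 / (p_D p_A) = 5.83.

K_p = 5.83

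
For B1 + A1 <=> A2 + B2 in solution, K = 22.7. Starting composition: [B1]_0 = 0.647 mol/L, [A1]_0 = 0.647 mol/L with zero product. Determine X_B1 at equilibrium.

X = 0.827

Let X = conversion of B1; extent ξ = 0.647·X mol/L.
Concentrations: [B1] = 0.647 − 0.647X; [A1] = 0.647 − 0.647X; [A2] = 0.647X; [B2] = 0.647X.
K = [A2] [B2] / ([B1] [A1]).
Setting equal to 22.7 and solving for X on (0,1) gives X = 0.827.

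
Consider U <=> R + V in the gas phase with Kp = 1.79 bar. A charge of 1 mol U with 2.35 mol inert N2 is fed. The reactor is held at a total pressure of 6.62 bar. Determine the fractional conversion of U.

Let X = conversion of U (basis 1 mol U); extent of reaction ξ = X.
Moles: n_U = 1 − X; n_R = X; n_V = X; n_I = 2.35 (inert).
Summing: n_T = 3.35 + X.
With p_i = (n_i/n_T)P, Kp = p_R p_V / (p_U).
Substituting and setting equal to 1.79 bar gives a polynomial in X; the root in (0,1) is X = 0.631.

X = 0.631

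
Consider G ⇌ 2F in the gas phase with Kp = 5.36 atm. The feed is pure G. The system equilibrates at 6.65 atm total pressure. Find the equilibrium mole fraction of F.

Take 1 mol G as basis and let X be its fractional conversion, so ξ = X.
At extent ξ: n_G = 1 − X; n_F = 2X.
Total moles n_T = 1 + X.
With p_i = (n_i/n_T)P, Kp = p_F^2 / (p_G).
This yields a degree-2 equation in X; solving on (0,1), X = 0.410.
Then n_F = 0.819, n_T = 1.41, so y_F = 0.581.

y_F = 0.581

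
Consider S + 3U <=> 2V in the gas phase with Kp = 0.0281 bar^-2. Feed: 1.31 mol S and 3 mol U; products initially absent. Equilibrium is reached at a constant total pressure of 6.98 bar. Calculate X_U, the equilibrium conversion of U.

Let X = conversion of U (basis 3 mol U); extent of reaction ξ = X.
Moles: n_S = 1.31 − X; n_U = 3 − 3X; n_V = 2X.
Summing: n_T = 4.31 − 2X.
y_i = n_i/n_T, p_i = y_i·P. Kp = p_V^2 / (p_S p_U^3).
Substituting and setting equal to 0.0281 bar^-2 gives a polynomial in X; the root in (0,1) is X = 0.392.

X = 0.392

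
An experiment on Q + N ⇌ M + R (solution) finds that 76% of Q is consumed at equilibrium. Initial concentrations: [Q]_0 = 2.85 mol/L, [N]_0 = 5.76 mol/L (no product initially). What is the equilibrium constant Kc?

Kc = 1.91

Let X = conversion of Q.
Concentrations: [Q] = 2.85 − 2.85X; [N] = 5.76 − 2.85X; [M] = 2.85X; [R] = 2.85X.
At X = 0.76: [Q] = 0.684, [N] = 3.59, [M] = 2.17, [R] = 2.17.
Kc = [M] [R] / ([Q] [N]) = 1.91.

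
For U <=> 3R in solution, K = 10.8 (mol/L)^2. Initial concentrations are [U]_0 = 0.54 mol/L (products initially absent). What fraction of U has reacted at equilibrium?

Let X = conversion of U; extent ξ = 0.54·X mol/L.
Concentrations: [U] = 0.54 − 0.54X; [R] = 1.62X.
K = [R]^3 / ([U]).
Setting equal to 10.8 and solving for X on (0,1) gives X = 0.724.

X = 0.724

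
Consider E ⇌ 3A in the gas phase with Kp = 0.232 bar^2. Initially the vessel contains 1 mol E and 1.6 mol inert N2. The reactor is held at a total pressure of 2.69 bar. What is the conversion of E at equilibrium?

Basis: 1 mol E initially; let X = conversion of E. Extent ξ = X.
Mole table: n_E = 1 − X; n_A = 3X; n_I = 1.6 (inert).
Total moles n_T = 2.6 + 2X.
y_i = n_i/n_T, p_i = y_i·P. Kp = p_A^3 / (p_E).
Setting this equal to 0.232 bar^2 and taking the physical root (0 < X < 1) gives X = 0.205.

X = 0.205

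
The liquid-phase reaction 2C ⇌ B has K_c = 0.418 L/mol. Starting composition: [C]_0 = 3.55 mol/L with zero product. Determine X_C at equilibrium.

X = 0.564

Let X = conversion of C; extent ξ = 3.55X/2 mol/L.
Concentrations: [C] = 3.55 − 3.55X; [B] = 1.77X.
K_c = [B] / ([C]^2).
Solving K_c = 0.418 for X ∈ (0,1): X = 0.564.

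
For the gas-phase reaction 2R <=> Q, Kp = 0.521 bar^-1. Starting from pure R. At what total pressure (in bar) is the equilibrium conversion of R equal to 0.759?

P = 7.78 bar

Take 1 mol R as basis and let X be its fractional conversion, so ξ = 0.5X.
At extent ξ: n_R = 1 − X; n_Q = 0.5X.
Total moles n_T = 1 − 0.5X.
Kp = p_Q / (p_R^2) with p_i = (n_i/n_T)·P.
At X = 0.759: the mole-fraction product g(X) = Π y_i^ν_i = 4.054. Since Kp = g(X)·P^{-1}, P = (g/Kp)^(1/1) = (4.054/0.521)^(1/1) = 7.78 bar.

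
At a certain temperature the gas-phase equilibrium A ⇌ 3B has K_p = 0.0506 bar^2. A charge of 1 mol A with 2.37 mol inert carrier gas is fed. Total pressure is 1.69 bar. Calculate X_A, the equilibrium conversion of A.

X = 0.195

Let X = conversion of A (basis 1 mol A); extent of reaction ξ = X.
Species balance: n_A = 1 − X; n_B = 3X; n_I = 2.37 (inert).
Summing: n_T = 3.37 + 2X.
y_i = n_i/n_T, p_i = y_i·P. K_p = p_B^3 / (p_A).
This yields a degree-3 equation in X; solving on (0,1), X = 0.195.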